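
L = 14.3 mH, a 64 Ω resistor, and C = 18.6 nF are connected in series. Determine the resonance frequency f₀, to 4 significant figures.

9.759 kHz

ω₀ = 1/√(LC) = 1/√(0.0143 × 1.86e-08) = 61320 rad/s
f₀ = ω₀/(2π) = 9.759 kHz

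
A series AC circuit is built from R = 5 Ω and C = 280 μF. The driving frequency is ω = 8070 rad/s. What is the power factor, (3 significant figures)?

X_C = 1/(ωC) = 0.443 Ω
Z = 5.00 − j0.443 Ω
|Z| = √(5.00² + 0.443²) = 5.02 Ω
∠Z = arctan(-0.443/5.00) = -5.06°
cos φ = cos(-5.06°) = 0.996

0.996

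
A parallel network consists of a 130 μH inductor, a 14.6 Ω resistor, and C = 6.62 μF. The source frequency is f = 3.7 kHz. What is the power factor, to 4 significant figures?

ω = 2πf = 23250 rad/s
X_L = ωL = 3.022 Ω
X_C = 1/(ωC) = 6.498 Ω
Parallel: admittances add. Y = 1/R + 1/(jωL) + jωC
Y = (0.06849 − j0.1770) S
|Y| = 0.1898 S → |Z| = 1/|Y| = 5.269 Ω, ∠Z = −∠Y = 68.84°
cos φ = cos(68.84°) = 0.3609

0.3609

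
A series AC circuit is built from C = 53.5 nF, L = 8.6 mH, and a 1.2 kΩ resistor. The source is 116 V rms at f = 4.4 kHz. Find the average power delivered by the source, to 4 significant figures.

ω = 2πf = 27650 rad/s
X_L = ωL = 237.8 Ω
X_C = 1/(ωC) = 676.1 Ω
Net reactance X = X_L − X_C = -438.3 Ω
Z = 1200 − j438.3 Ω
|Z| = √(1200² + 438.3²) = 1278 Ω
∠Z = arctan(-438.3/1200) = -20.07°
I = V/|Z| = 90.80 mA
P = VI cos φ = 116 × 0.09080 × cos(-20.07°) = 9.893 W

9.893 W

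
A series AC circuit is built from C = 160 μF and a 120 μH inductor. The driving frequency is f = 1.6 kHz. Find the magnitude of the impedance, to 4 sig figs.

ω = 2πf = 10050 rad/s
X_L = ωL = 1.206 Ω
X_C = 1/(ωC) = 0.6217 Ω
Net reactance X = X_L − X_C = 0.5847 Ω
Z = j0.5847 Ω
|Z| = √(0² + 0.5847²) = 0.5847 Ω

0.5847 Ω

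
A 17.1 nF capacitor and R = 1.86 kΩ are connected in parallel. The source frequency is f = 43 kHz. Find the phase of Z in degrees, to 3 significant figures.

-83.4°

ω = 2πf = 270200 rad/s
X_C = 1/(ωC) = 216 Ω
Parallel: admittances add. Y = 1/R + jωC
Y = (0.000538 + j0.00462) S
|Y| = 0.00465 S → |Z| = 1/|Y| = 215 Ω, ∠Z = −∠Y = -83.4°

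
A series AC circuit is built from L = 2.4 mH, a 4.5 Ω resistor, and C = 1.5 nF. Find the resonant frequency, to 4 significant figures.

ω₀ = 1/√(LC) = 1/√(0.0024 × 1.5e-09) = 527000 rad/s
f₀ = ω₀/(2π) = 83.88 kHz

83.88 kHz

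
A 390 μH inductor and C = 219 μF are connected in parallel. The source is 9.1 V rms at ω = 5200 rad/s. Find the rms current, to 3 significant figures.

X_L = ωL = 2.03 Ω
X_C = 1/(ωC) = 0.878 Ω
Parallel: admittances add. Y = 1/(jωL) + jωC
Y = (0 + j0.646) S
|Y| = 0.646 S → |Z| = 1/|Y| = 1.55 Ω, ∠Z = −∠Y = -90.0°
I = V/|Z| = 9.1/1.55 = 5.88 A

5.88 A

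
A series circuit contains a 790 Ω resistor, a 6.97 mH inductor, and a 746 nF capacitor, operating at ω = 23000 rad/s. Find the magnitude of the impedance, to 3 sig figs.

X_L = ωL = 160 Ω
X_C = 1/(ωC) = 58.3 Ω
Net reactance X = X_L − X_C = 102 Ω
Z = 790 + j102 Ω
|Z| = √(790² + 102²) = 797 Ω

797 Ω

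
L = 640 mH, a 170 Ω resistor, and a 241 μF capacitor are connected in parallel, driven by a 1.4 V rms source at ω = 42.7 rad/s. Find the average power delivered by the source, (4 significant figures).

11.53 mW

X_L = ωL = 27.33 Ω
X_C = 1/(ωC) = 97.18 Ω
Parallel: admittances add. Y = 1/R + 1/(jωL) + jωC
Y = (0.005882 − j0.02630) S
|Y| = 0.02695 S → |Z| = 1/|Y| = 37.10 Ω, ∠Z = −∠Y = 77.39°
I = V/|Z| = 37.73 mA
P = VI cos φ = 1.4 × 0.03773 × cos(77.39°) = 11.53 mW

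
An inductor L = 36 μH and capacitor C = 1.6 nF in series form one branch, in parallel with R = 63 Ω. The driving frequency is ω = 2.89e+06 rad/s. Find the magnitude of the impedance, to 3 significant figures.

54.9 Ω

X_L = ωL = 104 Ω
X_C = 1/(ωC) = 216 Ω
Branch 1: Z₁ = R = 63.0 Ω
Branch 2 (series LC): Z₂ = j(X_L − X_C) = −j112 Ω
Parallel: Z = Z₁Z₂/(Z₁+Z₂), |Z| = 54.9 Ω, ∠Z = -29.3°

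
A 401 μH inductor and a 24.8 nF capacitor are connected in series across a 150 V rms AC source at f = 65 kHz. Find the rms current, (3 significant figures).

ω = 2πf = 408400 rad/s
X_L = ωL = 164 Ω
X_C = 1/(ωC) = 98.7 Ω
Net reactance X = X_L − X_C = 65.0 Ω
Z = j65.0 Ω
|Z| = √(0² + 65.0²) = 65.0 Ω
I = V/|Z| = 150/65.0 = 2.31 A

2.31 A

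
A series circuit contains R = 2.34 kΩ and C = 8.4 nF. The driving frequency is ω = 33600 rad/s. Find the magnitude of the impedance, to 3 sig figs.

X_C = 1/(ωC) = 3540 Ω
Z = 2340 − j3540 Ω
|Z| = √(2340² + 3540²) = 4250 Ω

4250 Ω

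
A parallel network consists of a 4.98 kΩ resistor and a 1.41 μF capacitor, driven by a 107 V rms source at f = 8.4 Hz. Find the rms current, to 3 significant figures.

ω = 2πf = 52.78 rad/s
X_C = 1/(ωC) = 13400 Ω
Parallel: admittances add. Y = 1/R + jωC
Y = (0.000201 + j7.44e-05) S
|Y| = 0.000214 S → |Z| = 1/|Y| = 4670 Ω, ∠Z = −∠Y = -20.3°
I = V/|Z| = 107/4670 = 22.9 mA

22.9 mA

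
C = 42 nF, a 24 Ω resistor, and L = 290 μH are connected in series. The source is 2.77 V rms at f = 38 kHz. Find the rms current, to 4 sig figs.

ω = 2πf = 238800 rad/s
X_L = ωL = 69.24 Ω
X_C = 1/(ωC) = 99.72 Ω
Net reactance X = X_L − X_C = -30.48 Ω
Z = 24.00 − j30.48 Ω
|Z| = √(24.00² + 30.48²) = 38.80 Ω
I = V/|Z| = 2.77/38.80 = 71.40 mA

71.40 mA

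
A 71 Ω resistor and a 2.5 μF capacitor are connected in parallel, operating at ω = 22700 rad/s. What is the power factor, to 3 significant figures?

X_C = 1/(ωC) = 17.6 Ω
Parallel: admittances add. Y = 1/R + jωC
Y = (0.0141 + j0.0568) S
|Y| = 0.0585 S → |Z| = 1/|Y| = 17.1 Ω, ∠Z = −∠Y = -76.1°
cos φ = cos(-76.1°) = 0.241

0.241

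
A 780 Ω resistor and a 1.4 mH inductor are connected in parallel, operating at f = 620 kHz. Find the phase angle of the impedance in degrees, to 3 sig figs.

ω = 2πf = 3.896e+06 rad/s
X_L = ωL = 5450 Ω
Parallel: admittances add. Y = 1/R + 1/(jωL)
Y = (0.00128 − j0.000183) S
|Y| = 0.00130 S → |Z| = 1/|Y| = 772 Ω, ∠Z = −∠Y = 8.14°

8.14°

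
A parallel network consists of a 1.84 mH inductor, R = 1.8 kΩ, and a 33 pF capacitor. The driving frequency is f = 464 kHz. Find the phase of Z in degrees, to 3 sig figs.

ω = 2πf = 2.915e+06 rad/s
X_L = ωL = 5360 Ω
X_C = 1/(ωC) = 10400 Ω
Parallel: admittances add. Y = 1/R + 1/(jωL) + jωC
Y = (0.000556 − j9.02e-05) S
|Y| = 0.000563 S → |Z| = 1/|Y| = 1780 Ω, ∠Z = −∠Y = 9.22°

9.22°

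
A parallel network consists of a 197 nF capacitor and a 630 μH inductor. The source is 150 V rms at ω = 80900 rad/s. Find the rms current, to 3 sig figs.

X_L = ωL = 51.0 Ω
X_C = 1/(ωC) = 62.7 Ω
Parallel: admittances add. Y = 1/(jωL) + jωC
Y = (0 − j0.00368) S
|Y| = 0.00368 S → |Z| = 1/|Y| = 272 Ω, ∠Z = −∠Y = 90.0°
I = V/|Z| = 150/272 = 552 mA

552 mA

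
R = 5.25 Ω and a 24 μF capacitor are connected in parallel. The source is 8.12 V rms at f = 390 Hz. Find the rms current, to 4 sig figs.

1.619 A

ω = 2πf = 2450 rad/s
X_C = 1/(ωC) = 17.00 Ω
Parallel: admittances add. Y = 1/R + jωC
Y = (0.1905 + j0.05881) S
|Y| = 0.1993 S → |Z| = 1/|Y| = 5.016 Ω, ∠Z = −∠Y = -17.16°
I = V/|Z| = 8.12/5.016 = 1.619 A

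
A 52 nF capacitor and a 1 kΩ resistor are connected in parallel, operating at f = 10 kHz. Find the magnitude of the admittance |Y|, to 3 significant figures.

ω = 2πf = 62830 rad/s
X_C = 1/(ωC) = 306 Ω
Parallel: admittances add. Y = 1/R + jωC
Y = (0.00100 + j0.00327) S
|Y| = 0.00342 S → |Z| = 1/|Y| = 293 Ω, ∠Z = −∠Y = -73.0°

3.42 mS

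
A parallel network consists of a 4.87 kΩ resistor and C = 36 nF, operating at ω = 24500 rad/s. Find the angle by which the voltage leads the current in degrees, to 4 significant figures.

-76.89°

X_C = 1/(ωC) = 1134 Ω
Parallel: admittances add. Y = 1/R + jωC
Y = (0.0002053 + j0.0008820) S
|Y| = 0.0009056 S → |Z| = 1/|Y| = 1104 Ω, ∠Z = −∠Y = -76.89°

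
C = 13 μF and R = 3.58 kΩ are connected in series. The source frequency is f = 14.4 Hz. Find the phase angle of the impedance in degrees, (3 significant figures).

-13.4°

ω = 2πf = 90.48 rad/s
X_C = 1/(ωC) = 850 Ω
Z = 3580 − j850 Ω
|Z| = √(3580² + 850²) = 3680 Ω
∠Z = arctan(-850/3580) = -13.4°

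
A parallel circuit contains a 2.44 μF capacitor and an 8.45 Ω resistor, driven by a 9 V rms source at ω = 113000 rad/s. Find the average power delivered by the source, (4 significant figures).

X_C = 1/(ωC) = 3.627 Ω
Parallel: admittances add. Y = 1/R + jωC
Y = (0.1183 + j0.2757) S
|Y| = 0.3000 S → |Z| = 1/|Y| = 3.333 Ω, ∠Z = −∠Y = -66.77°
I = V/|Z| = 2.700 A
P = VI cos φ = 9 × 2.700 × cos(-66.77°) = 9.586 W

9.586 W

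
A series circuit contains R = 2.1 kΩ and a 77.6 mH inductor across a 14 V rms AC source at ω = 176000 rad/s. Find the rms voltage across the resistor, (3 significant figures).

X_L = ωL = 13700 Ω
Z = 2100 + j13700 Ω
|Z| = √(2100² + 13700²) = 13800 Ω
I = V/|Z| = 1.01 mA
V_R = I·|Z_R| = 0.00101 × 2100 = 2.13 V

2.13 V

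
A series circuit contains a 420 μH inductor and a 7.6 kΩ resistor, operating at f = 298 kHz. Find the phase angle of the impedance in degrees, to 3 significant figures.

ω = 2πf = 1.872e+06 rad/s
X_L = ωL = 786 Ω
Z = 7600 + j786 Ω
|Z| = √(7600² + 786²) = 7640 Ω
∠Z = arctan(786/7600) = 5.91°

5.91°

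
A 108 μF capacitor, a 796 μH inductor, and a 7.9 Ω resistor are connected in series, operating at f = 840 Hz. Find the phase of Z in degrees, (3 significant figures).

ω = 2πf = 5278 rad/s
X_L = ωL = 4.20 Ω
X_C = 1/(ωC) = 1.75 Ω
Net reactance X = X_L − X_C = 2.45 Ω
Z = 7.90 + j2.45 Ω
|Z| = √(7.90² + 2.45²) = 8.27 Ω
∠Z = arctan(2.45/7.90) = 17.2°

17.2°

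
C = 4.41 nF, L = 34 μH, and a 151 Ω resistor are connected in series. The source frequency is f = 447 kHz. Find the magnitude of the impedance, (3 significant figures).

ω = 2πf = 2.809e+06 rad/s
X_L = ωL = 95.5 Ω
X_C = 1/(ωC) = 80.7 Ω
Net reactance X = X_L − X_C = 14.8 Ω
Z = 151 + j14.8 Ω
|Z| = √(151² + 14.8²) = 152 Ω

152 Ω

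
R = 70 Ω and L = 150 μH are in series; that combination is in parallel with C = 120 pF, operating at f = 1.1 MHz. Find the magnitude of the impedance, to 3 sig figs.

ω = 2πf = 6.912e+06 rad/s
X_L = ωL = 1040 Ω
X_C = 1/(ωC) = 1210 Ω
Branch 1 (R+jX_L): Z₁ = 70.0 + j1040 Ω, |Z₁| = 1040 Ω
Branch 2 (−jX_C): Z₂ = −j1210 Ω
Parallel: Z = Z₁Z₂/(Z₁+Z₂), |Z| = 6850 Ω, ∠Z = 63.6°

6850 Ω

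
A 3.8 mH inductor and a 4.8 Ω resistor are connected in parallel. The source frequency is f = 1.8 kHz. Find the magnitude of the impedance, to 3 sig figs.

4.77 Ω

ω = 2πf = 11310 rad/s
X_L = ωL = 43.0 Ω
Parallel: admittances add. Y = 1/R + 1/(jωL)
Y = (0.208 − j0.0233) S
|Y| = 0.210 S → |Z| = 1/|Y| = 4.77 Ω, ∠Z = −∠Y = 6.37°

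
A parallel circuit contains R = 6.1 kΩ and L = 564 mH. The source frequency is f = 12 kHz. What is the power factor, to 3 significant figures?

0.990

ω = 2πf = 75400 rad/s
X_L = ωL = 42500 Ω
Parallel: admittances add. Y = 1/R + 1/(jωL)
Y = (0.000164 − j2.35e-05) S
|Y| = 0.000166 S → |Z| = 1/|Y| = 6040 Ω, ∠Z = −∠Y = 8.16°
cos φ = cos(8.16°) = 0.990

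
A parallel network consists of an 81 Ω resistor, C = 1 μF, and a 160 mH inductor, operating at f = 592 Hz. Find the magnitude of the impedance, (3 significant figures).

79.9 Ω

ω = 2πf = 3720 rad/s
X_L = ωL = 595 Ω
X_C = 1/(ωC) = 269 Ω
Parallel: admittances add. Y = 1/R + 1/(jωL) + jωC
Y = (0.0123 + j0.00204) S
|Y| = 0.0125 S → |Z| = 1/|Y| = 79.9 Ω, ∠Z = −∠Y = -9.38°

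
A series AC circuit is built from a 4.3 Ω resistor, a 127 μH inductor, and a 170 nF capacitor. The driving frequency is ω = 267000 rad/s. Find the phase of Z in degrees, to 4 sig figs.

X_L = ωL = 33.91 Ω
X_C = 1/(ωC) = 22.03 Ω
Net reactance X = X_L − X_C = 11.88 Ω
Z = 4.300 + j11.88 Ω
|Z| = √(4.300² + 11.88²) = 12.63 Ω
∠Z = arctan(11.88/4.300) = 70.10°

70.10°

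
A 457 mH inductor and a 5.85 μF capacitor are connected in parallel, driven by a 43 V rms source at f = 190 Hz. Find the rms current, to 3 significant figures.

ω = 2πf = 1194 rad/s
X_L = ωL = 546 Ω
X_C = 1/(ωC) = 143 Ω
Parallel: admittances add. Y = 1/(jωL) + jωC
Y = (0 + j0.00515) S
|Y| = 0.00515 S → |Z| = 1/|Y| = 194 Ω, ∠Z = −∠Y = -90.0°
I = V/|Z| = 43/194 = 221 mA

221 mA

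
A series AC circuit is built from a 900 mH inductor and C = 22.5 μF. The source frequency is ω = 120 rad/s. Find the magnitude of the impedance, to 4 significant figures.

262.4 Ω

X_L = ωL = 108.0 Ω
X_C = 1/(ωC) = 370.4 Ω
Net reactance X = X_L − X_C = -262.4 Ω
Z = − j262.4 Ω
|Z| = √(0² + 262.4²) = 262.4 Ω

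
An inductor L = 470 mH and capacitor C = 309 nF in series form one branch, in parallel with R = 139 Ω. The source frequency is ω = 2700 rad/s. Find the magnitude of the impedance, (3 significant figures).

X_L = ωL = 1270 Ω
X_C = 1/(ωC) = 1200 Ω
Branch 1: Z₁ = R = 139 Ω
Branch 2 (series LC): Z₂ = j(X_L − X_C) = j70.4 Ω
Parallel: Z = Z₁Z₂/(Z₁+Z₂), |Z| = 62.8 Ω, ∠Z = 63.1°

62.8 Ω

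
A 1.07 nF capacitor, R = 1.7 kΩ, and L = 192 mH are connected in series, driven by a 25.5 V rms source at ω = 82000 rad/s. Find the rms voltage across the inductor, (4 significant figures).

X_L = ωL = 15740 Ω
X_C = 1/(ωC) = 11400 Ω
Net reactance X = X_L − X_C = 4347 Ω
Z = 1700 + j4347 Ω
|Z| = √(1700² + 4347²) = 4667 Ω
I = V/|Z| = 5.464 mA
V_L = I·|Z_L| = 0.005464 × 15740 = 86.02 V

86.02 V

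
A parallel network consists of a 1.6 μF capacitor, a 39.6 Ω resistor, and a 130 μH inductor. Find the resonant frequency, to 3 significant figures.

11.0 kHz

ω₀ = 1/√(LC) = 1/√(0.00013 × 1.6e-06) = 69340 rad/s
f₀ = ω₀/(2π) = 11.0 kHz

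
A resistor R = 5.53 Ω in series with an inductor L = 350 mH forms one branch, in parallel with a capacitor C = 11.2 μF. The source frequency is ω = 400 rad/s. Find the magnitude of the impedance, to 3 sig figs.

X_L = ωL = 140 Ω
X_C = 1/(ωC) = 223 Ω
Branch 1 (R+jX_L): Z₁ = 5.53 + j140 Ω, |Z₁| = 140 Ω
Branch 2 (−jX_C): Z₂ = −j223 Ω
Parallel: Z = Z₁Z₂/(Z₁+Z₂), |Z| = 375 Ω, ∠Z = 83.9°

375 Ω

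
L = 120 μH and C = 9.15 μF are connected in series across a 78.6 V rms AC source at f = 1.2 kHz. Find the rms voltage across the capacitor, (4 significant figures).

ω = 2πf = 7540 rad/s
X_L = ωL = 0.9048 Ω
X_C = 1/(ωC) = 14.49 Ω
Net reactance X = X_L − X_C = -13.59 Ω
Z = − j13.59 Ω
|Z| = √(0² + 13.59²) = 13.59 Ω
I = V/|Z| = 5.784 A
V_C = I·|Z_C| = 5.784 × 14.49 = 83.83 V

83.83 V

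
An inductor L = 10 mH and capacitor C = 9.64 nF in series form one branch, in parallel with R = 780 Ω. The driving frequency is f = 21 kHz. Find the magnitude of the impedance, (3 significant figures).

ω = 2πf = 131900 rad/s
X_L = ωL = 1320 Ω
X_C = 1/(ωC) = 786 Ω
Branch 1: Z₁ = R = 780 Ω
Branch 2 (series LC): Z₂ = j(X_L − X_C) = j533 Ω
Parallel: Z = Z₁Z₂/(Z₁+Z₂), |Z| = 440 Ω, ∠Z = 55.6°

440 Ω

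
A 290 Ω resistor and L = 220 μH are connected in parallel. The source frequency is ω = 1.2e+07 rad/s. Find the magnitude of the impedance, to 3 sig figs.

288 Ω

X_L = ωL = 2640 Ω
Parallel: admittances add. Y = 1/R + 1/(jωL)
Y = (0.00345 − j0.000379) S
|Y| = 0.00347 S → |Z| = 1/|Y| = 288 Ω, ∠Z = −∠Y = 6.27°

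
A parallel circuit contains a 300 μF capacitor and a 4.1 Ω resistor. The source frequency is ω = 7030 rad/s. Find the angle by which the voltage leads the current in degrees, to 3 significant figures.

-83.4°

X_C = 1/(ωC) = 0.474 Ω
Parallel: admittances add. Y = 1/R + jωC
Y = (0.244 + j2.11) S
|Y| = 2.12 S → |Z| = 1/|Y| = 0.471 Ω, ∠Z = −∠Y = -83.4°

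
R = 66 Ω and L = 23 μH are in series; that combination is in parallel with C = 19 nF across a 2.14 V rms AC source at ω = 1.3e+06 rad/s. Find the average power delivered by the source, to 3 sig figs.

57.6 mW

X_L = ωL = 29.9 Ω
X_C = 1/(ωC) = 40.5 Ω
Branch 1 (R+jX_L): Z₁ = 66.0 + j29.9 Ω, |Z₁| = 72.5 Ω
Branch 2 (−jX_C): Z₂ = −j40.5 Ω
Parallel: Z = Z₁Z₂/(Z₁+Z₂), |Z| = 43.9 Ω, ∠Z = -56.5°
I = V/|Z| = 48.8 mA
P = VI cos φ = 2.14 × 0.0488 × cos(-56.5°) = 57.6 mW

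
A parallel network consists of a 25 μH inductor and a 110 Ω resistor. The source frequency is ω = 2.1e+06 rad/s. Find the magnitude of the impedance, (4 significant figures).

X_L = ωL = 52.50 Ω
Parallel: admittances add. Y = 1/R + 1/(jωL)
Y = (0.009091 − j0.01905) S
|Y| = 0.02111 S → |Z| = 1/|Y| = 47.38 Ω, ∠Z = −∠Y = 64.49°

47.38 Ω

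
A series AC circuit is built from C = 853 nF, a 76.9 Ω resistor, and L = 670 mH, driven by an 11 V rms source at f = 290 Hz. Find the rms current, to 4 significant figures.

18.88 mA

ω = 2πf = 1822 rad/s
X_L = ωL = 1221 Ω
X_C = 1/(ωC) = 643.4 Ω
Net reactance X = X_L − X_C = 577.4 Ω
Z = 76.90 + j577.4 Ω
|Z| = √(76.90² + 577.4²) = 582.5 Ω
I = V/|Z| = 11/582.5 = 18.88 mA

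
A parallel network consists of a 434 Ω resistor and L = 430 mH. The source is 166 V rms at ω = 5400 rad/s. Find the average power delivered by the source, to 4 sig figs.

X_L = ωL = 2322 Ω
Parallel: admittances add. Y = 1/R + 1/(jωL)
Y = (0.002304 − j0.0004307) S
|Y| = 0.002344 S → |Z| = 1/|Y| = 426.6 Ω, ∠Z = −∠Y = 10.59°
I = V/|Z| = 389.1 mA
P = VI cos φ = 166 × 0.3891 × cos(10.59°) = 63.49 W

63.49 W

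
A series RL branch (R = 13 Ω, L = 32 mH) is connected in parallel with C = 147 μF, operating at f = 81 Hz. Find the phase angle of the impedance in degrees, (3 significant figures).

ω = 2πf = 508.9 rad/s
X_L = ωL = 16.3 Ω
X_C = 1/(ωC) = 13.4 Ω
Branch 1 (R+jX_L): Z₁ = 13.0 + j16.3 Ω, |Z₁| = 20.8 Ω
Branch 2 (−jX_C): Z₂ = −j13.4 Ω
Parallel: Z = Z₁Z₂/(Z₁+Z₂), |Z| = 20.9 Ω, ∠Z = -51.3°

-51.3°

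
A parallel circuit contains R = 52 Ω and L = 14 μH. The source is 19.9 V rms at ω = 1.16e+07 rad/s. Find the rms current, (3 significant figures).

X_L = ωL = 162 Ω
Parallel: admittances add. Y = 1/R + 1/(jωL)
Y = (0.0192 − j0.00616) S
|Y| = 0.0202 S → |Z| = 1/|Y| = 49.5 Ω, ∠Z = −∠Y = 17.8°
I = V/|Z| = 19.9/49.5 = 402 mA

402 mA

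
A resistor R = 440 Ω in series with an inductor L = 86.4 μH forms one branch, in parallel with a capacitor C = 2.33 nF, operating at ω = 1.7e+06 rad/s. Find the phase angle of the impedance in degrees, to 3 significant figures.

X_L = ωL = 147 Ω
X_C = 1/(ωC) = 252 Ω
Branch 1 (R+jX_L): Z₁ = 440 + j147 Ω, |Z₁| = 464 Ω
Branch 2 (−jX_C): Z₂ = −j252 Ω
Parallel: Z = Z₁Z₂/(Z₁+Z₂), |Z| = 259 Ω, ∠Z = -58.0°

-58.0°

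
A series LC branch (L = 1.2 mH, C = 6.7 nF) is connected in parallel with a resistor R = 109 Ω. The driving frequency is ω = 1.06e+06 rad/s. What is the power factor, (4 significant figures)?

0.9954

X_L = ωL = 1272 Ω
X_C = 1/(ωC) = 140.8 Ω
Branch 1: Z₁ = R = 109.0 Ω
Branch 2 (series LC): Z₂ = j(X_L − X_C) = j1131 Ω
Parallel: Z = Z₁Z₂/(Z₁+Z₂), |Z| = 108.5 Ω, ∠Z = 5.504°
cos φ = cos(5.504°) = 0.9954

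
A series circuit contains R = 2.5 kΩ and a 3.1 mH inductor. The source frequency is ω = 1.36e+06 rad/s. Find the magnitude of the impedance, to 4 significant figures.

4901 Ω

X_L = ωL = 4216 Ω
Z = 2500 + j4216 Ω
|Z| = √(2500² + 4216²) = 4901 Ω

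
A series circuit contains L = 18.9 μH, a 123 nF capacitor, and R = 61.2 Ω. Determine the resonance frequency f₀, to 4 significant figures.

104.4 kHz

ω₀ = 1/√(LC) = 1/√(1.89e-05 × 1.23e-07) = 655900 rad/s
f₀ = ω₀/(2π) = 104.4 kHz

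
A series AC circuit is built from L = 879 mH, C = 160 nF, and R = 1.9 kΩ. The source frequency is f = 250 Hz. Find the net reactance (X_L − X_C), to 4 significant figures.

-2598 Ω

ω = 2πf = 1571 rad/s
X_L = ωL = 1381 Ω
X_C = 1/(ωC) = 3979 Ω
X = 1381 − 3979 = -2598 Ω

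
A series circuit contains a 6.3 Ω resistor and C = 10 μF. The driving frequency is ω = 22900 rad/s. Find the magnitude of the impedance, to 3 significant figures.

X_C = 1/(ωC) = 4.37 Ω
Z = 6.30 − j4.37 Ω
|Z| = √(6.30² + 4.37²) = 7.67 Ω

7.67 Ω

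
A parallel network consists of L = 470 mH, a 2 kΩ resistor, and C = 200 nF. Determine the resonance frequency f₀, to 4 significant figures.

519.1 Hz

ω₀ = 1/√(LC) = 1/√(0.47 × 2e-07) = 3262 rad/s
f₀ = ω₀/(2π) = 519.1 Hz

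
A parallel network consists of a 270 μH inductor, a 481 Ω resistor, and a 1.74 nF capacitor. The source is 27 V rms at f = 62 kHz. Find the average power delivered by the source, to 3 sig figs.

ω = 2πf = 389600 rad/s
X_L = ωL = 105 Ω
X_C = 1/(ωC) = 1480 Ω
Parallel: admittances add. Y = 1/R + 1/(jωL) + jωC
Y = (0.00208 − j0.00883) S
|Y| = 0.00907 S → |Z| = 1/|Y| = 110 Ω, ∠Z = −∠Y = 76.8°
I = V/|Z| = 245 mA
P = VI cos φ = 27 × 0.245 × cos(76.8°) = 1.52 W

1.52 W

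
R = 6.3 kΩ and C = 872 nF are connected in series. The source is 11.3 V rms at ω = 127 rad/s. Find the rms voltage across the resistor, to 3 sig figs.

6.47 V

X_C = 1/(ωC) = 9030 Ω
Z = 6300 − j9030 Ω
|Z| = √(6300² + 9030²) = 11000 Ω
I = V/|Z| = 1.03 mA
V_R = I·|Z_R| = 0.00103 × 6300 = 6.47 V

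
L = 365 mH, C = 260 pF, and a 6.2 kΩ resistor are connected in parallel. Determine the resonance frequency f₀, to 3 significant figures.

16.3 kHz

ω₀ = 1/√(LC) = 1/√(0.365 × 2.6e-10) = 102700 rad/s
f₀ = ω₀/(2π) = 16.3 kHz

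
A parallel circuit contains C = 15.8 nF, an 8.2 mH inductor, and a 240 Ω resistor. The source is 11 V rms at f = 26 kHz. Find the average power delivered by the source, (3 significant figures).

504 mW

ω = 2πf = 163400 rad/s
X_L = ωL = 1340 Ω
X_C = 1/(ωC) = 387 Ω
Parallel: admittances add. Y = 1/R + 1/(jωL) + jωC
Y = (0.00417 + j0.00183) S
|Y| = 0.00455 S → |Z| = 1/|Y| = 220 Ω, ∠Z = −∠Y = -23.8°
I = V/|Z| = 50.1 mA
P = VI cos φ = 11 × 0.0501 × cos(-23.8°) = 504 mW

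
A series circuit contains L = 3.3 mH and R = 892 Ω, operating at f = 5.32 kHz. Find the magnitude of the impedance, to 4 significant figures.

898.8 Ω

ω = 2πf = 33430 rad/s
X_L = ωL = 110.3 Ω
Z = 892.0 + j110.3 Ω
|Z| = √(892.0² + 110.3²) = 898.8 Ω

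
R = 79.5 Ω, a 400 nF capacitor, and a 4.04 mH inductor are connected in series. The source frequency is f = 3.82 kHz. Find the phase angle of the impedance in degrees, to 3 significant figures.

ω = 2πf = 24000 rad/s
X_L = ωL = 97.0 Ω
X_C = 1/(ωC) = 104 Ω
Net reactance X = X_L − X_C = -7.19 Ω
Z = 79.5 − j7.19 Ω
|Z| = √(79.5² + 7.19²) = 79.8 Ω
∠Z = arctan(-7.19/79.5) = -5.17°

-5.17°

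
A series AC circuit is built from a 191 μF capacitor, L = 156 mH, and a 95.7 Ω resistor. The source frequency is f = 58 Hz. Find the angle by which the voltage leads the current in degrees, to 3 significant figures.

ω = 2πf = 364.4 rad/s
X_L = ωL = 56.9 Ω
X_C = 1/(ωC) = 14.4 Ω
Net reactance X = X_L − X_C = 42.5 Ω
Z = 95.7 + j42.5 Ω
|Z| = √(95.7² + 42.5²) = 105 Ω
∠Z = arctan(42.5/95.7) = 23.9°

23.9°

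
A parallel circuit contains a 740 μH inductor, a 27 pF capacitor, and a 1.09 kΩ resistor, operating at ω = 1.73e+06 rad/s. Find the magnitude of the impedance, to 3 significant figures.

X_L = ωL = 1280 Ω
X_C = 1/(ωC) = 21400 Ω
Parallel: admittances add. Y = 1/R + 1/(jωL) + jωC
Y = (0.000917 − j0.000734) S
|Y| = 0.00118 S → |Z| = 1/|Y| = 851 Ω, ∠Z = −∠Y = 38.7°

851 Ω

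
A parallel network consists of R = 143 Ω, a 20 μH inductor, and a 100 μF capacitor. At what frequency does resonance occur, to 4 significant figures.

3.559 kHz

ω₀ = 1/√(LC) = 1/√(2e-05 × 0.0001) = 22360 rad/s
f₀ = ω₀/(2π) = 3.559 kHz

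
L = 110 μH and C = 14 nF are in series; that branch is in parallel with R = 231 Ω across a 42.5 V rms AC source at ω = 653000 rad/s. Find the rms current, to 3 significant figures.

1.15 A

X_L = ωL = 71.8 Ω
X_C = 1/(ωC) = 109 Ω
Branch 1: Z₁ = R = 231 Ω
Branch 2 (series LC): Z₂ = j(X_L − X_C) = −j37.6 Ω
Parallel: Z = Z₁Z₂/(Z₁+Z₂), |Z| = 37.1 Ω, ∠Z = -80.8°
I = V/|Z| = 42.5/37.1 = 1.15 A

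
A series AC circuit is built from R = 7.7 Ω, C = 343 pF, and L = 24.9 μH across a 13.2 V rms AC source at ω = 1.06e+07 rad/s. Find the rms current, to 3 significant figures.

X_L = ωL = 264 Ω
X_C = 1/(ωC) = 275 Ω
Net reactance X = X_L − X_C = -11.1 Ω
Z = 7.70 − j11.1 Ω
|Z| = √(7.70² + 11.1²) = 13.5 Ω
I = V/|Z| = 13.2/13.5 = 977 mA

977 mA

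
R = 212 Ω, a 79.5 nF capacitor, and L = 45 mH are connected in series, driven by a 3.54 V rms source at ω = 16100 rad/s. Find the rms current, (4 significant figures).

16.13 mA

X_L = ωL = 724.5 Ω
X_C = 1/(ωC) = 781.3 Ω
Net reactance X = X_L − X_C = -56.78 Ω
Z = 212.0 − j56.78 Ω
|Z| = √(212.0² + 56.78²) = 219.5 Ω
I = V/|Z| = 3.54/219.5 = 16.13 mA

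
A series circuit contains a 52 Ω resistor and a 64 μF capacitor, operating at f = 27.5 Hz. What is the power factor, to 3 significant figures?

0.498

ω = 2πf = 172.8 rad/s
X_C = 1/(ωC) = 90.4 Ω
Z = 52.0 − j90.4 Ω
|Z| = √(52.0² + 90.4²) = 104 Ω
∠Z = arctan(-90.4/52.0) = -60.1°
cos φ = cos(-60.1°) = 0.498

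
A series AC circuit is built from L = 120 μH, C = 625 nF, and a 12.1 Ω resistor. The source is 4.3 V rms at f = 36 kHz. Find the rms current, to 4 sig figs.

ω = 2πf = 226200 rad/s
X_L = ωL = 27.14 Ω
X_C = 1/(ωC) = 7.074 Ω
Net reactance X = X_L − X_C = 20.07 Ω
Z = 12.10 + j20.07 Ω
|Z| = √(12.10² + 20.07²) = 23.44 Ω
I = V/|Z| = 4.3/23.44 = 183.5 mA

183.5 mA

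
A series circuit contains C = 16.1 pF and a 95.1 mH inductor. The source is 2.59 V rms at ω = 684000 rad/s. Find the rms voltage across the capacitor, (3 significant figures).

X_L = ωL = 65000 Ω
X_C = 1/(ωC) = 90800 Ω
Net reactance X = X_L − X_C = -25800 Ω
Z = − j25800 Ω
|Z| = √(0² + 25800²) = 25800 Ω
I = V/|Z| = 101 μA
V_C = I·|Z_C| = 0.000101 × 90800 = 9.13 V

9.13 V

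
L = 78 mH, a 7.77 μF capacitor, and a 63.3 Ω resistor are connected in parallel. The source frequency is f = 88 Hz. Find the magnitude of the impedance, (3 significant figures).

40.6 Ω

ω = 2πf = 552.9 rad/s
X_L = ωL = 43.1 Ω
X_C = 1/(ωC) = 233 Ω
Parallel: admittances add. Y = 1/R + 1/(jωL) + jωC
Y = (0.0158 − j0.0189) S
|Y| = 0.0246 S → |Z| = 1/|Y| = 40.6 Ω, ∠Z = −∠Y = 50.1°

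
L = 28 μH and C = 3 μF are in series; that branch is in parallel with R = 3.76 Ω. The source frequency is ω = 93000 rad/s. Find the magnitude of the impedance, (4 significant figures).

0.9485 Ω

X_L = ωL = 2.604 Ω
X_C = 1/(ωC) = 3.584 Ω
Branch 1: Z₁ = R = 3.760 Ω
Branch 2 (series LC): Z₂ = j(X_L − X_C) = −j0.9802 Ω
Parallel: Z = Z₁Z₂/(Z₁+Z₂), |Z| = 0.9485 Ω, ∠Z = -75.39°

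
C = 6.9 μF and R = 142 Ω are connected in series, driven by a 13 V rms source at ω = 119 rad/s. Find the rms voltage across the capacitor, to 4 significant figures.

12.91 V

X_C = 1/(ωC) = 1218 Ω
Z = 142.0 − j1218 Ω
|Z| = √(142.0² + 1218²) = 1226 Ω
I = V/|Z| = 10.60 mA
V_C = I·|Z_C| = 0.01060 × 1218 = 12.91 V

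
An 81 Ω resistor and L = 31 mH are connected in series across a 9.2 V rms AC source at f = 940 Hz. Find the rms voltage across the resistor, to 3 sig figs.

ω = 2πf = 5906 rad/s
X_L = ωL = 183 Ω
Z = 81.0 + j183 Ω
|Z| = √(81.0² + 183²) = 200 Ω
I = V/|Z| = 46.0 mA
V_R = I·|Z_R| = 0.0460 × 81.0 = 3.72 V

3.72 V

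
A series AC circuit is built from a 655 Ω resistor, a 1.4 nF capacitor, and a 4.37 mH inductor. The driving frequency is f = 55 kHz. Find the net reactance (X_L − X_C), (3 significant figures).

ω = 2πf = 345600 rad/s
X_L = ωL = 1510 Ω
X_C = 1/(ωC) = 2070 Ω
X = 1510 − 2070 = -557 Ω

-557 Ω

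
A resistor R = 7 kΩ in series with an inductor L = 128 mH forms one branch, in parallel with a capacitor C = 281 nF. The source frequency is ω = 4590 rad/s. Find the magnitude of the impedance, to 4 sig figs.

777.8 Ω

X_L = ωL = 587.5 Ω
X_C = 1/(ωC) = 775.3 Ω
Branch 1 (R+jX_L): Z₁ = 7000 + j587.5 Ω, |Z₁| = 7025 Ω
Branch 2 (−jX_C): Z₂ = −j775.3 Ω
Parallel: Z = Z₁Z₂/(Z₁+Z₂), |Z| = 777.8 Ω, ∠Z = -83.67°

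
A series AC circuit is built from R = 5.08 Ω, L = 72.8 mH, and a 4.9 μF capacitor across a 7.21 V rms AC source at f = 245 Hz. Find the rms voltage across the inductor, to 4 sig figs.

ω = 2πf = 1539 rad/s
X_L = ωL = 112.1 Ω
X_C = 1/(ωC) = 132.6 Ω
Net reactance X = X_L − X_C = -20.51 Ω
Z = 5.080 − j20.51 Ω
|Z| = √(5.080² + 20.51²) = 21.13 Ω
I = V/|Z| = 341.3 mA
V_L = I·|Z_L| = 0.3413 × 112.1 = 38.25 V

38.25 V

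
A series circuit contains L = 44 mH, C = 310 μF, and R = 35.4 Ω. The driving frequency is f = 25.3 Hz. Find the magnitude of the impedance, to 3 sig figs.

ω = 2πf = 159.0 rad/s
X_L = ωL = 6.99 Ω
X_C = 1/(ωC) = 20.3 Ω
Net reactance X = X_L − X_C = -13.3 Ω
Z = 35.4 − j13.3 Ω
|Z| = √(35.4² + 13.3²) = 37.8 Ω

37.8 Ω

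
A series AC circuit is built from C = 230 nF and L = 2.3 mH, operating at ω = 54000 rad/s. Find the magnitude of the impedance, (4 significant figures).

43.68 Ω

X_L = ωL = 124.2 Ω
X_C = 1/(ωC) = 80.52 Ω
Net reactance X = X_L − X_C = 43.68 Ω
Z = j43.68 Ω
|Z| = √(0² + 43.68²) = 43.68 Ω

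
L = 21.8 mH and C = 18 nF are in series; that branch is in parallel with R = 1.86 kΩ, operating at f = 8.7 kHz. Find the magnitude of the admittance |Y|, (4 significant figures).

5.728 mS

ω = 2πf = 54660 rad/s
X_L = ωL = 1192 Ω
X_C = 1/(ωC) = 1016 Ω
Branch 1: Z₁ = R = 1860 Ω
Branch 2 (series LC): Z₂ = j(X_L − X_C) = j175.4 Ω
Parallel: Z = Z₁Z₂/(Z₁+Z₂), |Z| = 174.6 Ω, ∠Z = 84.61°
|Y| = 1/|Z| = 5.728 mS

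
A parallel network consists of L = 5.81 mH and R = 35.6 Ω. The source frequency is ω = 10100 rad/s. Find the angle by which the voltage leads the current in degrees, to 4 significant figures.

31.24°

X_L = ωL = 58.68 Ω
Parallel: admittances add. Y = 1/R + 1/(jωL)
Y = (0.02809 − j0.01704) S
|Y| = 0.03285 S → |Z| = 1/|Y| = 30.44 Ω, ∠Z = −∠Y = 31.24°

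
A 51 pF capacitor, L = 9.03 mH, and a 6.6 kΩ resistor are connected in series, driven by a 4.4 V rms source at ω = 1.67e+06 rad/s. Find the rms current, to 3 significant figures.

X_L = ωL = 15100 Ω
X_C = 1/(ωC) = 11700 Ω
Net reactance X = X_L − X_C = 3340 Ω
Z = 6600 + j3340 Ω
|Z| = √(6600² + 3340²) = 7400 Ω
I = V/|Z| = 4.4/7400 = 595 μA

595 μA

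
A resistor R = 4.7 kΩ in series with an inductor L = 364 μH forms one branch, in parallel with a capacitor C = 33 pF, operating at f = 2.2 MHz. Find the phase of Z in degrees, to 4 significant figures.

ω = 2πf = 1.382e+07 rad/s
X_L = ωL = 5032 Ω
X_C = 1/(ωC) = 2192 Ω
Branch 1 (R+jX_L): Z₁ = 4700 + j5032 Ω, |Z₁| = 6885 Ω
Branch 2 (−jX_C): Z₂ = −j2192 Ω
Parallel: Z = Z₁Z₂/(Z₁+Z₂), |Z| = 2749 Ω, ∠Z = -74.19°

-74.19°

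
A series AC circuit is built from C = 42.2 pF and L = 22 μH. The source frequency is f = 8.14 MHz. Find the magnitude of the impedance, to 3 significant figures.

662 Ω

ω = 2πf = 5.115e+07 rad/s
X_L = ωL = 1130 Ω
X_C = 1/(ωC) = 463 Ω
Net reactance X = X_L − X_C = 662 Ω
Z = j662 Ω
|Z| = √(0² + 662²) = 662 Ω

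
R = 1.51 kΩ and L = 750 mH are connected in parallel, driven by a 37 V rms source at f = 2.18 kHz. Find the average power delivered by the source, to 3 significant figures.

ω = 2πf = 13700 rad/s
X_L = ωL = 10300 Ω
Parallel: admittances add. Y = 1/R + 1/(jωL)
Y = (0.000662 − j9.73e-05) S
|Y| = 0.000669 S → |Z| = 1/|Y| = 1490 Ω, ∠Z = −∠Y = 8.36°
I = V/|Z| = 24.8 mA
P = VI cos φ = 37 × 0.0248 × cos(8.36°) = 907 mW

907 mW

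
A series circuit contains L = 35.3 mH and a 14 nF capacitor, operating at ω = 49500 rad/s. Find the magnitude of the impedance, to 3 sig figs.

X_L = ωL = 1750 Ω
X_C = 1/(ωC) = 1440 Ω
Net reactance X = X_L − X_C = 304 Ω
Z = j304 Ω
|Z| = √(0² + 304²) = 304 Ω

304 Ω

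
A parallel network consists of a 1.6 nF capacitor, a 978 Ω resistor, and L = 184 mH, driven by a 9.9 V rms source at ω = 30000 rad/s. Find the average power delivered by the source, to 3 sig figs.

100 mW

X_L = ωL = 5520 Ω
X_C = 1/(ωC) = 20800 Ω
Parallel: admittances add. Y = 1/R + 1/(jωL) + jωC
Y = (0.00102 − j0.000133) S
|Y| = 0.00103 S → |Z| = 1/|Y| = 970 Ω, ∠Z = −∠Y = 7.42°
I = V/|Z| = 10.2 mA
P = VI cos φ = 9.9 × 0.0102 × cos(7.42°) = 100 mW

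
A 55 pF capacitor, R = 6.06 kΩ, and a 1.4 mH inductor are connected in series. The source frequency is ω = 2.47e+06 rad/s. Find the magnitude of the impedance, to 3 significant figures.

X_L = ωL = 3460 Ω
X_C = 1/(ωC) = 7360 Ω
Net reactance X = X_L − X_C = -3900 Ω
Z = 6060 − j3900 Ω
|Z| = √(6060² + 3900²) = 7210 Ω

7210 Ω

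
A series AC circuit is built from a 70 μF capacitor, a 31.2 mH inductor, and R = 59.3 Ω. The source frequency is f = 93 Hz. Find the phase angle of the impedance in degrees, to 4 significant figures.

-5.985°

ω = 2πf = 584.3 rad/s
X_L = ωL = 18.23 Ω
X_C = 1/(ωC) = 24.45 Ω
Net reactance X = X_L − X_C = -6.216 Ω
Z = 59.30 − j6.216 Ω
|Z| = √(59.30² + 6.216²) = 59.62 Ω
∠Z = arctan(-6.216/59.30) = -5.985°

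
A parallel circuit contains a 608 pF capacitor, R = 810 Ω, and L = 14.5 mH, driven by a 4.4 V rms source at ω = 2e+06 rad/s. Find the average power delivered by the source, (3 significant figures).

X_L = ωL = 29000 Ω
X_C = 1/(ωC) = 822 Ω
Parallel: admittances add. Y = 1/R + 1/(jωL) + jωC
Y = (0.00123 + j0.00118) S
|Y| = 0.00171 S → |Z| = 1/|Y| = 585 Ω, ∠Z = −∠Y = -43.7°
I = V/|Z| = 7.52 mA
P = VI cos φ = 4.4 × 0.00752 × cos(-43.7°) = 23.9 mW

23.9 mW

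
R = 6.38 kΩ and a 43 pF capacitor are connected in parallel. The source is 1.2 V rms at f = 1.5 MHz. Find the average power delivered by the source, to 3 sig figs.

226 μW

ω = 2πf = 9.425e+06 rad/s
X_C = 1/(ωC) = 2470 Ω
Parallel: admittances add. Y = 1/R + jωC
Y = (0.000157 + j0.000405) S
|Y| = 0.000435 S → |Z| = 1/|Y| = 2300 Ω, ∠Z = −∠Y = -68.9°
I = V/|Z| = 521 μA
P = VI cos φ = 1.2 × 0.000521 × cos(-68.9°) = 226 μW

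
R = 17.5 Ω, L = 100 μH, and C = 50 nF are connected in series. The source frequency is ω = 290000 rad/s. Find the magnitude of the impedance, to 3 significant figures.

43.6 Ω

X_L = ωL = 29.0 Ω
X_C = 1/(ωC) = 69.0 Ω
Net reactance X = X_L − X_C = -40.0 Ω
Z = 17.5 − j40.0 Ω
|Z| = √(17.5² + 40.0²) = 43.6 Ω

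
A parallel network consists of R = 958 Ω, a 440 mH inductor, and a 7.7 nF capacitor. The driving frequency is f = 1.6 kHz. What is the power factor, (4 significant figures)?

ω = 2πf = 10050 rad/s
X_L = ωL = 4423 Ω
X_C = 1/(ωC) = 12920 Ω
Parallel: admittances add. Y = 1/R + 1/(jωL) + jωC
Y = (0.001044 − j0.0001487) S
|Y| = 0.001054 S → |Z| = 1/|Y| = 948.4 Ω, ∠Z = −∠Y = 8.106°
cos φ = cos(8.106°) = 0.9900

0.9900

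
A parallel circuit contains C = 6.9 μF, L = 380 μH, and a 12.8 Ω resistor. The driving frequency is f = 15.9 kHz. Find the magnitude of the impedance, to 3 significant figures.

ω = 2πf = 99900 rad/s
X_L = ωL = 38.0 Ω
X_C = 1/(ωC) = 1.45 Ω
Parallel: admittances add. Y = 1/R + 1/(jωL) + jωC
Y = (0.0781 + j0.663) S
|Y| = 0.668 S → |Z| = 1/|Y| = 1.50 Ω, ∠Z = −∠Y = -83.3°

1.50 Ω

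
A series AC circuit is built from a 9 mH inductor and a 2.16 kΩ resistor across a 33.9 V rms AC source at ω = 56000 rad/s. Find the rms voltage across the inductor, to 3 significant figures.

7.70 V

X_L = ωL = 504 Ω
Z = 2160 + j504 Ω
|Z| = √(2160² + 504²) = 2220 Ω
I = V/|Z| = 15.3 mA
V_L = I·|Z_L| = 0.0153 × 504 = 7.70 V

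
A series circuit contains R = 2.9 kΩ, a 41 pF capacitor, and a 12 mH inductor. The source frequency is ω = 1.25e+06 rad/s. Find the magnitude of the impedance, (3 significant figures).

5360 Ω

X_L = ωL = 15000 Ω
X_C = 1/(ωC) = 19500 Ω
Net reactance X = X_L − X_C = -4510 Ω
Z = 2900 − j4510 Ω
|Z| = √(2900² + 4510²) = 5360 Ω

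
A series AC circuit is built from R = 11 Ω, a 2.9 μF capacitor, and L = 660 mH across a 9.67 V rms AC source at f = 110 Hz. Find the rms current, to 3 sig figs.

219 mA

ω = 2πf = 691.2 rad/s
X_L = ωL = 456 Ω
X_C = 1/(ωC) = 499 Ω
Net reactance X = X_L − X_C = -42.8 Ω
Z = 11.0 − j42.8 Ω
|Z| = √(11.0² + 42.8²) = 44.2 Ω
I = V/|Z| = 9.67/44.2 = 219 mA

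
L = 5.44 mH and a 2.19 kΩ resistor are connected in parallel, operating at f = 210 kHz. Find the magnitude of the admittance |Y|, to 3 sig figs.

ω = 2πf = 1.319e+06 rad/s
X_L = ωL = 7180 Ω
Parallel: admittances add. Y = 1/R + 1/(jωL)
Y = (0.000457 − j0.000139) S
|Y| = 0.000477 S → |Z| = 1/|Y| = 2090 Ω, ∠Z = −∠Y = 17.0°

477 μS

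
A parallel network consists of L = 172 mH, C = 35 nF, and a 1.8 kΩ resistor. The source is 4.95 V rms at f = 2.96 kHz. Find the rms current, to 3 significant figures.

ω = 2πf = 18600 rad/s
X_L = ωL = 3200 Ω
X_C = 1/(ωC) = 1540 Ω
Parallel: admittances add. Y = 1/R + 1/(jωL) + jωC
Y = (0.000556 + j0.000338) S
|Y| = 0.000650 S → |Z| = 1/|Y| = 1540 Ω, ∠Z = −∠Y = -31.3°
I = V/|Z| = 4.95/1540 = 3.22 mA

3.22 mA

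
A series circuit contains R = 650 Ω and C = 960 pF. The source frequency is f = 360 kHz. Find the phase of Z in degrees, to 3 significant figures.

-35.3°

ω = 2πf = 2.262e+06 rad/s
X_C = 1/(ωC) = 461 Ω
Z = 650 − j461 Ω
|Z| = √(650² + 461²) = 797 Ω
∠Z = arctan(-461/650) = -35.3°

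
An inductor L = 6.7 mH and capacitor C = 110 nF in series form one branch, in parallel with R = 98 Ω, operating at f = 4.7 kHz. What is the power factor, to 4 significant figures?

0.7466

ω = 2πf = 29530 rad/s
X_L = ωL = 197.9 Ω
X_C = 1/(ωC) = 307.8 Ω
Branch 1: Z₁ = R = 98.00 Ω
Branch 2 (series LC): Z₂ = j(X_L − X_C) = −j110.0 Ω
Parallel: Z = Z₁Z₂/(Z₁+Z₂), |Z| = 73.17 Ω, ∠Z = -41.70°
cos φ = cos(-41.70°) = 0.7466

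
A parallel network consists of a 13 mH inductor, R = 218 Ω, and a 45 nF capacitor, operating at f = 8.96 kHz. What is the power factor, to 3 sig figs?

ω = 2πf = 56300 rad/s
X_L = ωL = 732 Ω
X_C = 1/(ωC) = 395 Ω
Parallel: admittances add. Y = 1/R + 1/(jωL) + jωC
Y = (0.00459 + j0.00117) S
|Y| = 0.00473 S → |Z| = 1/|Y| = 211 Ω, ∠Z = −∠Y = -14.3°
cos φ = cos(-14.3°) = 0.969

0.969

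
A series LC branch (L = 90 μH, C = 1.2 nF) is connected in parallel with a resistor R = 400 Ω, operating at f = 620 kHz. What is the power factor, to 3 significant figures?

ω = 2πf = 3.896e+06 rad/s
X_L = ωL = 351 Ω
X_C = 1/(ωC) = 214 Ω
Branch 1: Z₁ = R = 400 Ω
Branch 2 (series LC): Z₂ = j(X_L − X_C) = j137 Ω
Parallel: Z = Z₁Z₂/(Z₁+Z₂), |Z| = 129 Ω, ∠Z = 71.1°
cos φ = cos(71.1°) = 0.323

0.323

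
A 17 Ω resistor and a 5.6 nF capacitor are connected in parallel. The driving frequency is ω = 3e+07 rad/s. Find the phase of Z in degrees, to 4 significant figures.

X_C = 1/(ωC) = 5.952 Ω
Parallel: admittances add. Y = 1/R + jωC
Y = (0.05882 + j0.1680) S
|Y| = 0.1780 S → |Z| = 1/|Y| = 5.618 Ω, ∠Z = −∠Y = -70.70°

-70.70°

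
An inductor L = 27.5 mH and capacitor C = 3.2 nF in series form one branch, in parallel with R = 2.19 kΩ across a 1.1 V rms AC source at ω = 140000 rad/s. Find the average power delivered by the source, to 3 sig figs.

553 μW

X_L = ωL = 3850 Ω
X_C = 1/(ωC) = 2230 Ω
Branch 1: Z₁ = R = 2190 Ω
Branch 2 (series LC): Z₂ = j(X_L − X_C) = j1620 Ω
Parallel: Z = Z₁Z₂/(Z₁+Z₂), |Z| = 1300 Ω, ∠Z = 53.5°
I = V/|Z| = 845 μA
P = VI cos φ = 1.1 × 0.000845 × cos(53.5°) = 553 μW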